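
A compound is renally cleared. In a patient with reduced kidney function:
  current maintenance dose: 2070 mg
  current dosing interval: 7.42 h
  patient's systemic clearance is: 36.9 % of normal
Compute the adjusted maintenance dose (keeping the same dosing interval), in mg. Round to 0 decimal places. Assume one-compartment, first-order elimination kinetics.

To keep the same average steady-state level, dosing rate must scale with clearance.
CL ratio = 36.9 / 100 = 0.3690
New dose (same interval) = 2070 × 0.3690 = 763.8 mg

764 mg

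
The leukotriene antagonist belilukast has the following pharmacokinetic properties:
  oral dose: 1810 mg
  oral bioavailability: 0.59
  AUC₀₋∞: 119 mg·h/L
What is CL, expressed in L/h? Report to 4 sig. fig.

8.974 L/h

CL = F·Dose / AUC = 0.59 × 1810 / 119 = 8.974 L/h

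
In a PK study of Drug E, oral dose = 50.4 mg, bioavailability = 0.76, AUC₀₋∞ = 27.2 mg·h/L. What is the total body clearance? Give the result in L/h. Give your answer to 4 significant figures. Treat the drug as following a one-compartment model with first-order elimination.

CL = F·Dose / AUC = 0.76 × 50.4 / 27.2 = 1.408 L/h

1.408 L/h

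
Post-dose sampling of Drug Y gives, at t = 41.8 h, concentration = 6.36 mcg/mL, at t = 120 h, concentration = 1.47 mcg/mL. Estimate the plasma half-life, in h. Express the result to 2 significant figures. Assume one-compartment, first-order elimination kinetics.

k = ln(C₁/C₂) / (t₂ − t₁) = ln(6.36/1.47) / (120 − 41.8)
  = 1.465 / 78.20 = 0.01873 h⁻¹
t½ = ln2 / k = 0.693147 / 0.01873 = 37.01 h

37 h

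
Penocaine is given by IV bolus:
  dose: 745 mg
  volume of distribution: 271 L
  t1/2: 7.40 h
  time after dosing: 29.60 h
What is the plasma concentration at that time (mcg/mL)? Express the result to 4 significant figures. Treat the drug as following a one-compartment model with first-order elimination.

0.1718 mcg/mL

C₀ = Dose / Vd = 745.0 / 271 = 2.749 mg/L
k = ln2 / t½ = 0.693147 / 7.40 = 0.09367 h⁻¹
t / t½ = 29.60 / 7.40 = 4 half-lives
C = C₀ × (1/2)^4 = 2.749 × 0.06250 = 0.1718 mg/L
(0.1718 mg/L = 0.1718 mcg/mL)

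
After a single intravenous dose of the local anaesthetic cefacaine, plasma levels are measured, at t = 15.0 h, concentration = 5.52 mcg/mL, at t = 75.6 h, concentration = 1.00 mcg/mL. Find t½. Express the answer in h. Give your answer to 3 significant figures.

24.6 h

k = ln(C₁/C₂) / (t₂ − t₁) = ln(5.52/1.00) / (75.6 − 15.0)
  = 1.708 / 60.60 = 0.02818 h⁻¹
t½ = ln2 / k = 0.693147 / 0.02818 = 24.60 h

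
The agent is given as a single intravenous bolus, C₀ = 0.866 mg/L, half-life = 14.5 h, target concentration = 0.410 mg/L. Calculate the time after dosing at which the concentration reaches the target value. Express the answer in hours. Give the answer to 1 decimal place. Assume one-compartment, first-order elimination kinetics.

15.6 h

k = ln2 / t½ = 0.693147 / 14.5 = 0.04780 h⁻¹
t = ln(C₀ / C) / k = ln(0.8660 / 0.410) / 0.04780
  = ln(2.112) / 0.04780 = 0.7476 / 0.04780 = 15.64 h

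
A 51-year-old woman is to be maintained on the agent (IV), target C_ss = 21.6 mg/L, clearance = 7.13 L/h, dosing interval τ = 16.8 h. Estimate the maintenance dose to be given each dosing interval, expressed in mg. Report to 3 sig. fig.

2590 mg

At steady state, Dose/τ = Css × CL.
Dose = Css × CL × τ = 21.6 × 7.130 × 16.8 = 2587 mg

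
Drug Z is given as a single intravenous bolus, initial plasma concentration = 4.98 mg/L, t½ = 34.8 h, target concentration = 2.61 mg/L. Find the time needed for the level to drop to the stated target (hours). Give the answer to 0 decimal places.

k = ln2 / t½ = 0.693147 / 34.8 = 0.01992 h⁻¹
t = ln(C₀ / C) / k = ln(4.980 / 2.61) / 0.01992
  = ln(1.908) / 0.01992 = 0.6461 / 0.01992 = 32.43 h

32 h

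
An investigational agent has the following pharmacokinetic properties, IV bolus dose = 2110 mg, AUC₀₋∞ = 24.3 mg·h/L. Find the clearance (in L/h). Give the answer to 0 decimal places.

87 L/h

CL = Dose / AUC = 2110 / 24.3 = 86.83 L/h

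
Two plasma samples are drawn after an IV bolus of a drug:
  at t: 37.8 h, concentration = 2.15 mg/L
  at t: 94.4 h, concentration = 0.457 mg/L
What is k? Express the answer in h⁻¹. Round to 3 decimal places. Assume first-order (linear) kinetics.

0.027 h⁻¹

k = ln(C₁/C₂) / (t₂ − t₁) = ln(2.15/0.457) / (94.4 − 37.8)
  = 1.549 / 56.60 = 0.02737 h⁻¹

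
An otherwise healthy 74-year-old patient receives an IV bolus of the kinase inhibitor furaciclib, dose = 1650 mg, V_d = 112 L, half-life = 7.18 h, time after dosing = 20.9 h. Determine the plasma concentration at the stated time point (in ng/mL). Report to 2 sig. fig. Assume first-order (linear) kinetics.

2000 ng/mL

C₀ = Dose / Vd = 1650 / 112 = 14.73 mg/L
k = ln2 / t½ = 0.693147 / 7.18 = 0.09654 h⁻¹
C = C₀ · e^(−k·t) = 14.73 × e^(−0.09654 × 20.9)
  = 14.73 × 0.1330 = 1.959 mg/L
Convert: 1.959 mg/L × 1000 = 1959 ng/mL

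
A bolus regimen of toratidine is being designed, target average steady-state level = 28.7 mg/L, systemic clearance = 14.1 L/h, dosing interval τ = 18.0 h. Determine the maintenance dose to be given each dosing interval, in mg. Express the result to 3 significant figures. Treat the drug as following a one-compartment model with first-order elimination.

At steady state, Dose/τ = Css × CL.
Dose = Css × CL × τ = 28.7 × 14.10 × 18.0 = 7284 mg

7280 mg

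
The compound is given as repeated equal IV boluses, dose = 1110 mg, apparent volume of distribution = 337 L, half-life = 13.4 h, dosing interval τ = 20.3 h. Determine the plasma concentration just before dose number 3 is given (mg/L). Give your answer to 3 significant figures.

1.56 mg/L

C₀ per dose = Dose / Vd = 1110 / 337 = 3.294 mg/L
k = ln2 / t½ = 0.693147 / 13.4 = 0.05173 h⁻¹
Fraction remaining after one interval: r = e^(−kτ) = e^(−0.05173 × 20.3) = 0.3499
Before dose 3, 2 doses have been given (aged 1τ, 2τ).
C_trough = C₀ × (r + r²) = 3.294 × (0.3499 + 0.1224) = 1.556 mg/L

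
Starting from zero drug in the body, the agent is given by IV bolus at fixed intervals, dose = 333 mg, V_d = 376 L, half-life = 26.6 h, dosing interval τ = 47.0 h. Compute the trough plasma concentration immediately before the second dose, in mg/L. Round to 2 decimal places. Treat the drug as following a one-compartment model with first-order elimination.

0.26 mg/L

C₀ per dose = Dose / Vd = 333 / 376 = 0.8856 mg/L
k = ln2 / t½ = 0.693147 / 26.6 = 0.02606 h⁻¹
Fraction remaining after one interval: r = e^(−kτ) = e^(−0.02606 × 47.0) = 0.2938
Before dose 2, 1 dose has been given (aged 1τ).
C_trough = C₀ × r = 0.8856 × 0.2938 = 0.2602 mg/L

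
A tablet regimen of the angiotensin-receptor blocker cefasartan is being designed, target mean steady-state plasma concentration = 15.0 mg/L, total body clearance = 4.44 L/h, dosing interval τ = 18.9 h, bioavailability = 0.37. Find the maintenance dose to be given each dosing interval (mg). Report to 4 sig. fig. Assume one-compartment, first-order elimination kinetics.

3402 mg

At steady state, F × (Dose/τ) = Css × CL.
Dose = Css × CL × τ / F = 15.0 × 4.440 × 18.9 / 0.37 = 3402 mg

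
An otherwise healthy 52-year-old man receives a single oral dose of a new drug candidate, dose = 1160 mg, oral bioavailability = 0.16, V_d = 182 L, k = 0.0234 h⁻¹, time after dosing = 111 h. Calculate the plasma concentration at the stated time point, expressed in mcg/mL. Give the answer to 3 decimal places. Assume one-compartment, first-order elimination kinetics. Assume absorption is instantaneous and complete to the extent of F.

0.076 mcg/mL

Amount reaching circulation = F × Dose = 0.16 × 1160 = 185.6 mg
C₀ = F·Dose / Vd = 185.6 / 182 = 1.020 mg/L
C = C₀ · e^(−k·t) = 1.020 × e^(−0.02340 × 111)
  = 1.020 × 0.07447 = 0.07596 mg/L
(0.07596 mg/L = 0.07596 mcg/mL)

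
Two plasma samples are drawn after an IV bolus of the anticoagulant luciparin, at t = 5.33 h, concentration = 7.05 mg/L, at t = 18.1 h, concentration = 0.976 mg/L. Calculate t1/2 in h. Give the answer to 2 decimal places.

k = ln(C₁/C₂) / (t₂ − t₁) = ln(7.05/0.976) / (18.1 − 5.33)
  = 1.977 / 12.77 = 0.1548 h⁻¹
t½ = ln2 / k = 0.693147 / 0.1548 = 4.478 h

4.48 h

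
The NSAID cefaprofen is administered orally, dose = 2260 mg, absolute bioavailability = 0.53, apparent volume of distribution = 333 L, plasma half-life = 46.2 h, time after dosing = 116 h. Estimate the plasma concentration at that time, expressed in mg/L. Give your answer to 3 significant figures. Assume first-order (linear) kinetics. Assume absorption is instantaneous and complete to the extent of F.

0.631 mg/L

Amount reaching circulation = F × Dose = 0.53 × 2260 = 1198 mg
C₀ = F·Dose / Vd = 1198 / 333 = 3.598 mg/L
k = ln2 / t½ = 0.693147 / 46.2 = 0.01500 h⁻¹
C = C₀ · e^(−k·t) = 3.598 × e^(−0.01500 × 116)
  = 3.598 × 0.1755 = 0.6314 mg/L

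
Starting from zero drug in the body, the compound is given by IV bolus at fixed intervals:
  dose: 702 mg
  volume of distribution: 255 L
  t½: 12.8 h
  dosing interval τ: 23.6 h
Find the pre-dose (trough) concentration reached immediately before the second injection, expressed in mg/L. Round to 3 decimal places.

C₀ per dose = Dose / Vd = 702 / 255 = 2.753 mg/L
k = ln2 / t½ = 0.693147 / 12.8 = 0.05415 h⁻¹
Fraction remaining after one interval: r = e^(−kτ) = e^(−0.05415 × 23.6) = 0.2786
Before dose 2, 1 dose has been given (aged 1τ).
C_trough = C₀ × r = 2.753 × 0.2786 = 0.7670 mg/L

0.767 mg/L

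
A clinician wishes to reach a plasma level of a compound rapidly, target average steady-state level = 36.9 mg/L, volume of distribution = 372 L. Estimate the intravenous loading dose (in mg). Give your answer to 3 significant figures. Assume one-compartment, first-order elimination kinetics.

LD = Css × Vd = 36.9 × 372 = 13730 mg

13700 mg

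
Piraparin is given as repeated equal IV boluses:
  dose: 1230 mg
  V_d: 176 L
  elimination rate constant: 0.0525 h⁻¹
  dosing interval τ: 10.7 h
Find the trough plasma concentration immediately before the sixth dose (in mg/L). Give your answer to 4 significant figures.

8.713 mg/L

C₀ per dose = Dose / Vd = 1230 / 176 = 6.989 mg/L
Fraction remaining after one interval: r = e^(−kτ) = e^(−0.05250 × 10.7) = 0.5702
Before dose 6, 5 doses have been given (aged 1τ, 2τ, 3τ, 4τ, 5τ).
C_trough = C₀ × (r + r² + … + r^5) = C₀ × r(1−r^5)/(1−r)
        = 6.989 × 0.5702 × (1 − 0.06027) / (1 − 0.5702) = 8.713 mg/L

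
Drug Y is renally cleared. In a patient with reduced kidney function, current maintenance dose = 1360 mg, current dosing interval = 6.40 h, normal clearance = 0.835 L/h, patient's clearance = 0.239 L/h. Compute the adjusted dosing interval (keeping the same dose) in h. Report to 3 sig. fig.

To keep the same average steady-state level, dosing rate must scale with clearance.
CL ratio = 0.239 / 0.835 = 0.2862
New interval (same dose) = 6.40 / 0.2862 = 22.36 h

22.4 h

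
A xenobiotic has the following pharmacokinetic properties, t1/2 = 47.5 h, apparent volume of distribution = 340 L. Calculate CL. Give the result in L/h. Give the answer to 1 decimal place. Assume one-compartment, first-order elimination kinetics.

5.0 L/h

k = ln2 / t½ = 0.693147 / 47.5 = 0.01459 h⁻¹
CL = k × Vd = 0.01459 × 340 = 4.961 L/h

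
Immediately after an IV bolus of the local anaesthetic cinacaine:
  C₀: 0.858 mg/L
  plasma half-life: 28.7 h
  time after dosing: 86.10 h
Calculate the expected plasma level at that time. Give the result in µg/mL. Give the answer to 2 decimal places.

0.11 µg/mL

k = ln2 / t½ = 0.693147 / 28.7 = 0.02415 h⁻¹
t / t½ = 86.10 / 28.7 = 3 half-lives
C = C₀ × (1/2)^3 = 0.8580 × 0.1250 = 0.1073 mg/L
(0.1073 mg/L = 0.1073 µg/mL)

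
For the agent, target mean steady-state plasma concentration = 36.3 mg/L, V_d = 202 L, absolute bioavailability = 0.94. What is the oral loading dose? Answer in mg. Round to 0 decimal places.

LD = Css × Vd / F = 36.3 × 202 / 0.94 = 7801 mg

7801 mg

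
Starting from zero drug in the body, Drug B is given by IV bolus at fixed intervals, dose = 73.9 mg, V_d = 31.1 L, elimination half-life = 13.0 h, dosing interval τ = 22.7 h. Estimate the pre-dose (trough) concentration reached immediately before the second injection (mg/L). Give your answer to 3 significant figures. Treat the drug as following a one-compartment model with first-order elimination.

C₀ per dose = Dose / Vd = 73.9 / 31.1 = 2.376 mg/L
k = ln2 / t½ = 0.693147 / 13.0 = 0.05332 h⁻¹
Fraction remaining after one interval: r = e^(−kτ) = e^(−0.05332 × 22.7) = 0.2981
Before dose 2, 1 dose has been given (aged 1τ).
C_trough = C₀ × r = 2.376 × 0.2981 = 0.7083 mg/L

0.708 mg/L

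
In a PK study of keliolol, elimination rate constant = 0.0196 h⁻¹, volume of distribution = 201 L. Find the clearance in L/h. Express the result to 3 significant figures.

CL = k × Vd = 0.0196 × 201 = 3.940 L/h

3.94 L/h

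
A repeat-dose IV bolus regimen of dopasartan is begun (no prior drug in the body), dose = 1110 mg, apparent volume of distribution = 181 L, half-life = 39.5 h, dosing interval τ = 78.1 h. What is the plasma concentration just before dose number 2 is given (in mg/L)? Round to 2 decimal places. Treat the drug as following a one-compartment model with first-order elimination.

1.56 mg/L

C₀ per dose = Dose / Vd = 1110 / 181 = 6.133 mg/L
k = ln2 / t½ = 0.693147 / 39.5 = 0.01755 h⁻¹
Fraction remaining after one interval: r = e^(−kτ) = e^(−0.01755 × 78.1) = 0.2539
Before dose 2, 1 dose has been given (aged 1τ).
C_trough = C₀ × r = 6.133 × 0.2539 = 1.557 mg/L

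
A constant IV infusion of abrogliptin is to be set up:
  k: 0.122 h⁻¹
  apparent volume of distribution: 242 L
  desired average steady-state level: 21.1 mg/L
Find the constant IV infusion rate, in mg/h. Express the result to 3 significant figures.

CL = k × Vd = 0.1220 × 242 = 29.52 L/h
At steady state, infusion rate R₀ = Css × CL = 21.1 × 29.52 = 622.9 mg/h

623 mg/h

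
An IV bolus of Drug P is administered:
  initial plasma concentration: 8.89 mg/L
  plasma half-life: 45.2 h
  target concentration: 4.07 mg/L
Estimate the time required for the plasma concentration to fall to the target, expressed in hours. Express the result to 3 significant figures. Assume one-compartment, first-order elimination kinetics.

50.9 h

k = ln2 / t½ = 0.693147 / 45.2 = 0.01534 h⁻¹
t = ln(C₀ / C) / k = ln(8.890 / 4.07) / 0.01534
  = ln(2.184) / 0.01534 = 0.7812 / 0.01534 = 50.93 h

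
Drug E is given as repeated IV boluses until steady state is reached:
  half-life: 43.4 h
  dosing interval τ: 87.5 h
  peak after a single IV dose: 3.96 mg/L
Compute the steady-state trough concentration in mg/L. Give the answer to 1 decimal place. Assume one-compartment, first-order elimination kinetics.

1.3 mg/L

k = ln2 / t½ = 0.693147 / 43.4 = 0.01597 h⁻¹
e^(−kτ) = e^(−0.01597 × 87.5) = 0.2472
Accumulation ratio R = 1 / (1 − e^(−kτ)) = 1 / (1 − 0.2472) = 1.328
Steady-state trough = C₀ × R × e^(−kτ) = 3.96 × 1.328 × 0.2472 = 1.300 mg/L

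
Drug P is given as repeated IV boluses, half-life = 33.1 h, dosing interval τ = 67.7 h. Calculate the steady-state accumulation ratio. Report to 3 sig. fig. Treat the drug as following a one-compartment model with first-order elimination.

k = ln2 / t½ = 0.693147 / 33.1 = 0.02094 h⁻¹
e^(−kτ) = e^(−0.02094 × 67.7) = 0.2423
Accumulation ratio R = 1 / (1 − e^(−kτ)) = 1 / (1 − 0.2423) = 1.320

1.32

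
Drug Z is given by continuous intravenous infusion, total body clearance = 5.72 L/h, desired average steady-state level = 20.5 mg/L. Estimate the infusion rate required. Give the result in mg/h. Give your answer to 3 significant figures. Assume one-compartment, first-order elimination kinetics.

At steady state, infusion rate R₀ = Css × CL = 20.5 × 5.720 = 117.3 mg/h

117 mg/h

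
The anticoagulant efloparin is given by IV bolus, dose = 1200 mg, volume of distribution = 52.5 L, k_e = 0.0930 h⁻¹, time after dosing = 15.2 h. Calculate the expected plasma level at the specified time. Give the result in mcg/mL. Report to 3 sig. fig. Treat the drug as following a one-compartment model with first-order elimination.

5.56 mcg/mL

C₀ = Dose / Vd = 1200 / 52.5 = 22.86 mg/L
C = C₀ · e^(−k·t) = 22.86 × e^(−0.09300 × 15.2)
  = 22.86 × 0.2433 = 5.562 mg/L
(5.562 mg/L = 5.562 mcg/mL)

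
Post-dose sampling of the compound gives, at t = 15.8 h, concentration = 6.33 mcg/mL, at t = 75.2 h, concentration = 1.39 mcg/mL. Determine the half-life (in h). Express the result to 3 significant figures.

27.2 h

k = ln(C₁/C₂) / (t₂ − t₁) = ln(6.33/1.39) / (75.2 − 15.8)
  = 1.516 / 59.40 = 0.02552 h⁻¹
t½ = ln2 / k = 0.693147 / 0.02552 = 27.16 h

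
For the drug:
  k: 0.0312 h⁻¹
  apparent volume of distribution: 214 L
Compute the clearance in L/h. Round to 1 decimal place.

6.7 L/h

CL = k × Vd = 0.0312 × 214 = 6.677 L/h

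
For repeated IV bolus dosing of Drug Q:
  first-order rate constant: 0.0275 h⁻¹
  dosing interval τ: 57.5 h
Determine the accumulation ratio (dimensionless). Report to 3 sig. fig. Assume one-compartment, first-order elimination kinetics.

1.26

e^(−kτ) = e^(−0.02750 × 57.5) = 0.2057
Accumulation ratio R = 1 / (1 − e^(−kτ)) = 1 / (1 − 0.2057) = 1.259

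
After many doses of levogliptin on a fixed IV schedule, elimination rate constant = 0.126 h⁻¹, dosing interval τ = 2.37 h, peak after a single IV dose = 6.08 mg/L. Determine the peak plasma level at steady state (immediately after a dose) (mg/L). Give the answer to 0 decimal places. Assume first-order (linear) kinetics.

24 mg/L

e^(−kτ) = e^(−0.1260 × 2.37) = 0.7418
Accumulation ratio R = 1 / (1 − e^(−kτ)) = 1 / (1 − 0.7418) = 3.873
Steady-state peak = C₀ × R = 6.08 × 3.873 = 23.55 mg/L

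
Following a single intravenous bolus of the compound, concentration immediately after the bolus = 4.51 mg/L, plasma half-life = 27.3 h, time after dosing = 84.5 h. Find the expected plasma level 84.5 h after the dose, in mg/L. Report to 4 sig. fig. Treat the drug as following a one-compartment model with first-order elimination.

0.5277 mg/L

k = ln2 / t½ = 0.693147 / 27.3 = 0.02539 h⁻¹
C = C₀ · e^(−k·t) = 4.510 × e^(−0.02539 × 84.5)
  = 4.510 × 0.1170 = 0.5277 mg/L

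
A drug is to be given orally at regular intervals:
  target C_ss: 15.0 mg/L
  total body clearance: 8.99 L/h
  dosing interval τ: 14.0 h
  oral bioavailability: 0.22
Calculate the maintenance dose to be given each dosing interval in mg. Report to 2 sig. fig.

8600 mg

At steady state, F × (Dose/τ) = Css × CL.
Dose = Css × CL × τ / F = 15.0 × 8.990 × 14.0 / 0.22 = 8581 mg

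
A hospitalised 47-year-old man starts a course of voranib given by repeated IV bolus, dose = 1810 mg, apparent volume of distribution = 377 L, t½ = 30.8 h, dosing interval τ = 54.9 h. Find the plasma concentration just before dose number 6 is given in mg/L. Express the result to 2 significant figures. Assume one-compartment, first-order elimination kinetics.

C₀ per dose = Dose / Vd = 1810 / 377 = 4.801 mg/L
k = ln2 / t½ = 0.693147 / 30.8 = 0.02250 h⁻¹
Fraction remaining after one interval: r = e^(−kτ) = e^(−0.02250 × 54.9) = 0.2908
Before dose 6, 5 doses have been given (aged 1τ, 2τ, 3τ, 4τ, 5τ).
C_trough = C₀ × (r + r² + … + r^5) = C₀ × r(1−r^5)/(1−r)
        = 4.801 × 0.2908 × (1 − 0.002080) / (1 − 0.2908) = 1.965 mg/L

2.0 mg/L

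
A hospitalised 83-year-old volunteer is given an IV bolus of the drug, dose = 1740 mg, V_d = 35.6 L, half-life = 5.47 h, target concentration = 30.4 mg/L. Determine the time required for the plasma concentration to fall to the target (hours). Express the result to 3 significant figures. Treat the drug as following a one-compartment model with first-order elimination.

3.75 h

C₀ = Dose / Vd = 1740 / 35.6 = 48.88 mg/L
k = ln2 / t½ = 0.693147 / 5.47 = 0.1267 h⁻¹
t = ln(C₀ / C) / k = ln(48.88 / 30.4) / 0.1267
  = ln(1.608) / 0.1267 = 0.4750 / 0.1267 = 3.749 h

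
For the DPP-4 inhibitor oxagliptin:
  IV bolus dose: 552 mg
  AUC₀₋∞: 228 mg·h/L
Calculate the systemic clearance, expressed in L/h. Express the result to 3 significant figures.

2.42 L/h

CL = Dose / AUC = 552 / 228 = 2.421 L/h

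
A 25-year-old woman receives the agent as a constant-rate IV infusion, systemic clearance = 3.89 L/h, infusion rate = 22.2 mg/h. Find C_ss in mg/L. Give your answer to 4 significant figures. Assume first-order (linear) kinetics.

5.707 mg/L

At steady state Css = R₀ / CL = 22.2 / 3.890 = 5.707 mg/L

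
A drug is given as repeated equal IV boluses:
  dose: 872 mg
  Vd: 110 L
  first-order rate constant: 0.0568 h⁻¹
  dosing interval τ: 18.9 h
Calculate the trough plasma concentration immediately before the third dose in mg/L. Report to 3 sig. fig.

3.64 mg/L

C₀ per dose = Dose / Vd = 872 / 110 = 7.927 mg/L
Fraction remaining after one interval: r = e^(−kτ) = e^(−0.05680 × 18.9) = 0.3418
Before dose 3, 2 doses have been given (aged 1τ, 2τ).
C_trough = C₀ × (r + r²) = 7.927 × (0.3418 + 0.1168) = 3.635 mg/L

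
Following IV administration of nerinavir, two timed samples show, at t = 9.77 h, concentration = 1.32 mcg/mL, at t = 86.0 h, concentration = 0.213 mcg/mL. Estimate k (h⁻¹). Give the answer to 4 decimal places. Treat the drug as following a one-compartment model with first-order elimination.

k = ln(C₁/C₂) / (t₂ − t₁) = ln(1.32/0.213) / (86.0 − 9.77)
  = 1.824 / 76.23 = 0.02393 h⁻¹

0.0239 h⁻¹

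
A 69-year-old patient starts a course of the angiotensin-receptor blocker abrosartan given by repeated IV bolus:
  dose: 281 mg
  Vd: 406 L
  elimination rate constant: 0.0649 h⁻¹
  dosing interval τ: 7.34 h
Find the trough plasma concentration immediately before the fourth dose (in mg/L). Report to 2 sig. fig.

0.86 mg/L

C₀ per dose = Dose / Vd = 281 / 406 = 0.6921 mg/L
Fraction remaining after one interval: r = e^(−kτ) = e^(−0.06490 × 7.34) = 0.6210
Before dose 4, 3 doses have been given (aged 1τ, 2τ, 3τ).
C_trough = C₀ × (r + r² + … + r^3) = C₀ × r(1−r^3)/(1−r)
        = 0.6921 × 0.6210 × (1 − 0.2395) / (1 − 0.6210) = 0.8624 mg/L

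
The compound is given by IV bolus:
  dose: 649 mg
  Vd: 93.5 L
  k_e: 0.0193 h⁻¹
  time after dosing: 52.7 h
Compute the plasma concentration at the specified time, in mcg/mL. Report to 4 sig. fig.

2.510 mcg/mL

C₀ = Dose / Vd = 649.0 / 93.5 = 6.941 mg/L
C = C₀ · e^(−k·t) = 6.941 × e^(−0.01930 × 52.7)
  = 6.941 × 0.3616 = 2.510 mg/L
(2.510 mg/L = 2.510 mcg/mL)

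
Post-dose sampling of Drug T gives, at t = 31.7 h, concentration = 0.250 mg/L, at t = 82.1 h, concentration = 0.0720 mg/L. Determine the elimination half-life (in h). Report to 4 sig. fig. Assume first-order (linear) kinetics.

k = ln(C₁/C₂) / (t₂ − t₁) = ln(0.250/0.0720) / (82.1 − 31.7)
  = 1.245 / 50.40 = 0.02470 h⁻¹
t½ = ln2 / k = 0.693147 / 0.02470 = 28.06 h

28.06 h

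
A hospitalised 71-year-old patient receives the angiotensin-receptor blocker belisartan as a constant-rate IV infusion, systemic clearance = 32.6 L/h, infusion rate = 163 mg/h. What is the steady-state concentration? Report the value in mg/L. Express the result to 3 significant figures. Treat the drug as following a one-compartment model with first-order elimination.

At steady state Css = R₀ / CL = 163 / 32.60 = 5.000 mg/L

5.00 mg/L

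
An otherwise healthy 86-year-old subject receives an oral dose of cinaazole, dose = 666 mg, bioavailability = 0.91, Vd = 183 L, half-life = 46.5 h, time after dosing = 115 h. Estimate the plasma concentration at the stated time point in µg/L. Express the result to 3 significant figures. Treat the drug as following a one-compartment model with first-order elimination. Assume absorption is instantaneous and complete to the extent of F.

596 µg/L

Amount reaching circulation = F × Dose = 0.91 × 666.0 = 606.1 mg
C₀ = F·Dose / Vd = 606.1 / 183 = 3.312 mg/L
k = ln2 / t½ = 0.693147 / 46.5 = 0.01491 h⁻¹
C = C₀ · e^(−k·t) = 3.312 × e^(−0.01491 × 115)
  = 3.312 × 0.1800 = 0.5962 mg/L
Convert: 0.5962 mg/L × 1000 = 596.2 µg/L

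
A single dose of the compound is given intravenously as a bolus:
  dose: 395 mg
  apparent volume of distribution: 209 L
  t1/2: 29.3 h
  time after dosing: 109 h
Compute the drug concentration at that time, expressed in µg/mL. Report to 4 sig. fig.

0.1434 µg/mL

C₀ = Dose / Vd = 395.0 / 209 = 1.890 mg/L
k = ln2 / t½ = 0.693147 / 29.3 = 0.02366 h⁻¹
C = C₀ · e^(−k·t) = 1.890 × e^(−0.02366 × 109)
  = 1.890 × 0.07585 = 0.1434 mg/L
(0.1434 mg/L = 0.1434 µg/mL)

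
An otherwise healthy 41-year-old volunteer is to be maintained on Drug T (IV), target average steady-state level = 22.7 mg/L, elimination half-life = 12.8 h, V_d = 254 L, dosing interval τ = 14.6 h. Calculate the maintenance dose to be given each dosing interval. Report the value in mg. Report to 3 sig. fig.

4560 mg

k = ln2 / t½ = 0.693147 / 12.8 = 0.05415 h⁻¹
CL = k × Vd = 0.05415 × 254 = 13.75 L/h
At steady state, Dose/τ = Css × CL.
Dose = Css × CL × τ = 22.7 × 13.75 × 14.6 = 4557 mg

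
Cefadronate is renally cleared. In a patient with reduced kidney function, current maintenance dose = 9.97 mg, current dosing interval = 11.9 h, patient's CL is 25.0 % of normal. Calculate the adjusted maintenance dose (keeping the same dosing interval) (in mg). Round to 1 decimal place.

To keep the same average steady-state level, dosing rate must scale with clearance.
CL ratio = 25.0 / 100 = 0.2500
New dose (same interval) = 9.97 × 0.2500 = 2.493 mg

2.5 mg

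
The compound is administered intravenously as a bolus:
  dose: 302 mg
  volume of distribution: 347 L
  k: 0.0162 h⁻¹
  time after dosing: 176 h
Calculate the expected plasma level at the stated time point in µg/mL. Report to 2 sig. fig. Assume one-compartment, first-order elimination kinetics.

C₀ = Dose / Vd = 302.0 / 347 = 0.8703 mg/L
C = C₀ · e^(−k·t) = 0.8703 × e^(−0.01620 × 176)
  = 0.8703 × 0.05777 = 0.05028 mg/L
(0.05028 mg/L = 0.05028 µg/mL)

0.050 µg/mL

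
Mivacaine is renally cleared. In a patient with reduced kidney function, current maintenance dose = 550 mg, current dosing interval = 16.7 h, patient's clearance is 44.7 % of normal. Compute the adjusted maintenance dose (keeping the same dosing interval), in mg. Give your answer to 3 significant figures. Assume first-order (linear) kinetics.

To keep the same average steady-state level, dosing rate must scale with clearance.
CL ratio = 44.7 / 100 = 0.4470
New dose (same interval) = 550 × 0.4470 = 245.9 mg

246 mg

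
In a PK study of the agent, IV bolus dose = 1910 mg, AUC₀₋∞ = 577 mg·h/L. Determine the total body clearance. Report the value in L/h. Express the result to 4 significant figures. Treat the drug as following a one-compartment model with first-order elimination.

CL = Dose / AUC = 1910 / 577 = 3.310 L/h

3.310 L/h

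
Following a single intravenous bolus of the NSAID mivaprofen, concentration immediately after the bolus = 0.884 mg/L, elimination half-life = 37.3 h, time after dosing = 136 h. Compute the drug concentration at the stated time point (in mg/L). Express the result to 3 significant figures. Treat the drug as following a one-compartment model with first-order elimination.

k = ln2 / t½ = 0.693147 / 37.3 = 0.01858 h⁻¹
C = C₀ · e^(−k·t) = 0.8840 × e^(−0.01858 × 136)
  = 0.8840 × 0.07991 = 0.07064 mg/L

0.0706 mg/L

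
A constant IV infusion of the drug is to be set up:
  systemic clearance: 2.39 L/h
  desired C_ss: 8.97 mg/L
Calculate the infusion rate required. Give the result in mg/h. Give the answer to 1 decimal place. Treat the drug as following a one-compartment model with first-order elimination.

At steady state, infusion rate R₀ = Css × CL = 8.97 × 2.390 = 21.44 mg/h

21.4 mg/h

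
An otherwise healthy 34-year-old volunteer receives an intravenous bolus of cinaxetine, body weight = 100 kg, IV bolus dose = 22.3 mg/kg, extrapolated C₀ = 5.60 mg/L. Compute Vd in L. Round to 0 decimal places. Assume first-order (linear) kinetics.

Dose = 22.3 × 100 = 2230 mg
Vd = Dose / C₀ = 2230 / 5.60 = 398.2 L

398 L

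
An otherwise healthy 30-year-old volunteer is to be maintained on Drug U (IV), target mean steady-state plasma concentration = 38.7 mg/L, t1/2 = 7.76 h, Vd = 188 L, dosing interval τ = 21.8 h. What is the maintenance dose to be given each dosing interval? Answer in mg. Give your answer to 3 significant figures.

k = ln2 / t½ = 0.693147 / 7.76 = 0.08932 h⁻¹
CL = k × Vd = 0.08932 × 188 = 16.79 L/h
At steady state, Dose/τ = Css × CL.
Dose = Css × CL × τ = 38.7 × 16.79 × 21.8 = 14170 mg

14200 mg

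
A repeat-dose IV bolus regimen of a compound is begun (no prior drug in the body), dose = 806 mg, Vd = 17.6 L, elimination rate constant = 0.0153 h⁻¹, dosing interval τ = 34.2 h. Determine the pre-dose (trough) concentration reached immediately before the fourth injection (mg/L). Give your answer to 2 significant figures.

C₀ per dose = Dose / Vd = 806 / 17.6 = 45.80 mg/L
Fraction remaining after one interval: r = e^(−kτ) = e^(−0.01530 × 34.2) = 0.5926
Before dose 4, 3 doses have been given (aged 1τ, 2τ, 3τ).
C_trough = C₀ × (r + r² + … + r^3) = C₀ × r(1−r^3)/(1−r)
        = 45.80 × 0.5926 × (1 − 0.2081) / (1 − 0.5926) = 52.76 mg/L

53 mg/L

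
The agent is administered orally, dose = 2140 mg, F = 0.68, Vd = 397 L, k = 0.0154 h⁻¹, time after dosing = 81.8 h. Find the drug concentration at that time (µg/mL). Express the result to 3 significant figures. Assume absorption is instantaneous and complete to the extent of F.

Amount reaching circulation = F × Dose = 0.68 × 2140 = 1455 mg
C₀ = F·Dose / Vd = 1455 / 397 = 3.665 mg/L
C = C₀ · e^(−k·t) = 3.665 × e^(−0.01540 × 81.8)
  = 3.665 × 0.2837 = 1.040 mg/L
(1.040 mg/L = 1.040 µg/mL)

1.04 µg/mL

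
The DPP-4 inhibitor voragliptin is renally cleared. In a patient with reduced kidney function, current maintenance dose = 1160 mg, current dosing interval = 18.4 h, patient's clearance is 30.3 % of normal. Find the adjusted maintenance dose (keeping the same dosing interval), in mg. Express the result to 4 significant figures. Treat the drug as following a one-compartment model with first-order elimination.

To keep the same average steady-state level, dosing rate must scale with clearance.
CL ratio = 30.3 / 100 = 0.3030
New dose (same interval) = 1160 × 0.3030 = 351.5 mg

351.5 mg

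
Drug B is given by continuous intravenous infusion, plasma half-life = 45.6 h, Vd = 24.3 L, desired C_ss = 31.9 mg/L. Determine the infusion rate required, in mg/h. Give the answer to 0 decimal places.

k = ln2 / t½ = 0.693147 / 45.6 = 0.01520 h⁻¹
CL = k × Vd = 0.01520 × 24.3 = 0.3694 L/h
At steady state, infusion rate R₀ = Css × CL = 31.9 × 0.3694 = 11.78 mg/h

12 mg/h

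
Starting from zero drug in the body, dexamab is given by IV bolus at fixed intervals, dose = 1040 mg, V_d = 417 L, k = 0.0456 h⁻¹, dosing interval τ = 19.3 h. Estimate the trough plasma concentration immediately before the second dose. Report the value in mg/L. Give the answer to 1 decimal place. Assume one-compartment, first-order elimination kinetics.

1.0 mg/L

C₀ per dose = Dose / Vd = 1040 / 417 = 2.494 mg/L
Fraction remaining after one interval: r = e^(−kτ) = e^(−0.04560 × 19.3) = 0.4147
Before dose 2, 1 dose has been given (aged 1τ).
C_trough = C₀ × r = 2.494 × 0.4147 = 1.034 mg/L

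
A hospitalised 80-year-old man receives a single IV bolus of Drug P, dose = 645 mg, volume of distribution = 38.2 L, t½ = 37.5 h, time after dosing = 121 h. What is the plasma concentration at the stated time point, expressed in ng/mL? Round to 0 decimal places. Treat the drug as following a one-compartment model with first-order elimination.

C₀ = Dose / Vd = 645.0 / 38.2 = 16.88 mg/L
k = ln2 / t½ = 0.693147 / 37.5 = 0.01848 h⁻¹
C = C₀ · e^(−k·t) = 16.88 × e^(−0.01848 × 121)
  = 16.88 × 0.1069 = 1.804 mg/L
Convert: 1.804 mg/L × 1000 = 1804 ng/mL

1804 ng/mL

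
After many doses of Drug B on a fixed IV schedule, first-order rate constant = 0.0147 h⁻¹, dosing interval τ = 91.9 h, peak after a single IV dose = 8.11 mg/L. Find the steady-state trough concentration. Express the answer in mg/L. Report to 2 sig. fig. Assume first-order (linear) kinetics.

e^(−kτ) = e^(−0.01470 × 91.9) = 0.2590
Accumulation ratio R = 1 / (1 − e^(−kτ)) = 1 / (1 − 0.2590) = 1.350
Steady-state trough = C₀ × R × e^(−kτ) = 8.11 × 1.350 × 0.2590 = 2.836 mg/L

2.8 mg/L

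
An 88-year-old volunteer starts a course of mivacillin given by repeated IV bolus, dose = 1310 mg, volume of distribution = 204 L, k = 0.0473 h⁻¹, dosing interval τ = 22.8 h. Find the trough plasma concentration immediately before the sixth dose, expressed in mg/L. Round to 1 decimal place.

3.3 mg/L

C₀ per dose = Dose / Vd = 1310 / 204 = 6.422 mg/L
Fraction remaining after one interval: r = e^(−kτ) = e^(−0.04730 × 22.8) = 0.3401
Before dose 6, 5 doses have been given (aged 1τ, 2τ, 3τ, 4τ, 5τ).
C_trough = C₀ × (r + r² + … + r^5) = C₀ × r(1−r^5)/(1−r)
        = 6.422 × 0.3401 × (1 − 0.004550) / (1 − 0.3401) = 3.295 mg/L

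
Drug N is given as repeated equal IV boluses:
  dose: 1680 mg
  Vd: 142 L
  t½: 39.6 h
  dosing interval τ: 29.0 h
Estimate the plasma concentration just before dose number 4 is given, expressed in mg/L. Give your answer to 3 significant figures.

C₀ per dose = Dose / Vd = 1680 / 142 = 11.83 mg/L
k = ln2 / t½ = 0.693147 / 39.6 = 0.01750 h⁻¹
Fraction remaining after one interval: r = e^(−kτ) = e^(−0.01750 × 29.0) = 0.6020
Before dose 4, 3 doses have been given (aged 1τ, 2τ, 3τ).
C_trough = C₀ × (r + r² + … + r^3) = C₀ × r(1−r^3)/(1−r)
        = 11.83 × 0.6020 × (1 − 0.2182) / (1 − 0.6020) = 13.99 mg/L

14.0 mg/L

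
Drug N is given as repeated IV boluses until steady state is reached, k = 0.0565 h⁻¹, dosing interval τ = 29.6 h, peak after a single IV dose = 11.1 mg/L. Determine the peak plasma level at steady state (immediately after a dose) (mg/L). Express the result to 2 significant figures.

e^(−kτ) = e^(−0.05650 × 29.6) = 0.1878
Accumulation ratio R = 1 / (1 − e^(−kτ)) = 1 / (1 − 0.1878) = 1.231
Steady-state peak = C₀ × R = 11.1 × 1.231 = 13.66 mg/L

14 mg/L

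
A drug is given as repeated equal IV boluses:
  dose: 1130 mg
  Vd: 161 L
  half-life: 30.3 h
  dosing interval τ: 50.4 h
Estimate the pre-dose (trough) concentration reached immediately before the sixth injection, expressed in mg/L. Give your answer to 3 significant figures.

3.23 mg/L

C₀ per dose = Dose / Vd = 1130 / 161 = 7.019 mg/L
k = ln2 / t½ = 0.693147 / 30.3 = 0.02288 h⁻¹
Fraction remaining after one interval: r = e^(−kτ) = e^(−0.02288 × 50.4) = 0.3156
Before dose 6, 5 doses have been given (aged 1τ, 2τ, 3τ, 4τ, 5τ).
C_trough = C₀ × (r + r² + … + r^5) = C₀ × r(1−r^5)/(1−r)
        = 7.019 × 0.3156 × (1 − 0.003131) / (1 − 0.3156) = 3.227 mg/L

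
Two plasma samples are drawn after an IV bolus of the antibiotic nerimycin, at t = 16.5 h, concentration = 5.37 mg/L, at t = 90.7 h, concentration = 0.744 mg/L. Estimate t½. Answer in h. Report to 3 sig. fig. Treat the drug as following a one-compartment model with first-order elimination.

26.0 h

k = ln(C₁/C₂) / (t₂ − t₁) = ln(5.37/0.744) / (90.7 − 16.5)
  = 1.977 / 74.20 = 0.02664 h⁻¹
t½ = ln2 / k = 0.693147 / 0.02664 = 26.02 h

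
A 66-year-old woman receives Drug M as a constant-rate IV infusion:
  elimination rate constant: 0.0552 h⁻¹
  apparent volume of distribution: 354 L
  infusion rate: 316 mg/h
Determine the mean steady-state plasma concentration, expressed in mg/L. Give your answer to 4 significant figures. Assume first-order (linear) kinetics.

CL = k × Vd = 0.05520 × 354 = 19.54 L/h
At steady state Css = R₀ / CL = 316 / 19.54 = 16.17 mg/L

16.17 mg/L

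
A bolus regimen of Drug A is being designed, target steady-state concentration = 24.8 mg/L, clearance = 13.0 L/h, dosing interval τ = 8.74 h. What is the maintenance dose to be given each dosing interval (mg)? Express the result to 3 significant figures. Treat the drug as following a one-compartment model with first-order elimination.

At steady state, Dose/τ = Css × CL.
Dose = Css × CL × τ = 24.8 × 13.00 × 8.74 = 2818 mg

2820 mg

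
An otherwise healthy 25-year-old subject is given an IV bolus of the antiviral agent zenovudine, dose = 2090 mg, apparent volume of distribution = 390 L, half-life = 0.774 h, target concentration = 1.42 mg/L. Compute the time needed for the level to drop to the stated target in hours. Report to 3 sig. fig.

C₀ = Dose / Vd = 2090 / 390 = 5.359 mg/L
k = ln2 / t½ = 0.693147 / 0.774 = 0.8955 h⁻¹
t = ln(C₀ / C) / k = ln(5.359 / 1.42) / 0.8955
  = ln(3.774) / 0.8955 = 1.328 / 0.8955 = 1.483 h

1.48 h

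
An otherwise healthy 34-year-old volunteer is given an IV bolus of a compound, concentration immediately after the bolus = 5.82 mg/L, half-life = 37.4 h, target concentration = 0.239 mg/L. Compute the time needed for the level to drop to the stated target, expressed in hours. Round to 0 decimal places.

k = ln2 / t½ = 0.693147 / 37.4 = 0.01853 h⁻¹
t = ln(C₀ / C) / k = ln(5.820 / 0.239) / 0.01853
  = ln(24.35) / 0.01853 = 3.193 / 0.01853 = 172.3 h

172 h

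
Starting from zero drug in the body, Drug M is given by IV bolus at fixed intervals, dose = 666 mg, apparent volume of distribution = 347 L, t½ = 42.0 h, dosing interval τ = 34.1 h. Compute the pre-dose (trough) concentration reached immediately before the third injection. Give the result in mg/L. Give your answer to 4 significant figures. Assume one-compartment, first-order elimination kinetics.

1.716 mg/L

C₀ per dose = Dose / Vd = 666 / 347 = 1.919 mg/L
k = ln2 / t½ = 0.693147 / 42.0 = 0.01650 h⁻¹
Fraction remaining after one interval: r = e^(−kτ) = e^(−0.01650 × 34.1) = 0.5697
Before dose 3, 2 doses have been given (aged 1τ, 2τ).
C_trough = C₀ × (r + r²) = 1.919 × (0.5697 + 0.3246) = 1.716 mg/L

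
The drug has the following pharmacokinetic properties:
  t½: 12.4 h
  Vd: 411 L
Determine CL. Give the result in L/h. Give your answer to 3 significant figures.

23.0 L/h

k = ln2 / t½ = 0.693147 / 12.4 = 0.05590 h⁻¹
CL = k × Vd = 0.05590 × 411 = 22.97 L/h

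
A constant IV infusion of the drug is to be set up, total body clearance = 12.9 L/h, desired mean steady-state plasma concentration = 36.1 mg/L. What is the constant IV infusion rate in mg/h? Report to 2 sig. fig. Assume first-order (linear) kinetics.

At steady state, infusion rate R₀ = Css × CL = 36.1 × 12.90 = 465.7 mg/h

470 mg/h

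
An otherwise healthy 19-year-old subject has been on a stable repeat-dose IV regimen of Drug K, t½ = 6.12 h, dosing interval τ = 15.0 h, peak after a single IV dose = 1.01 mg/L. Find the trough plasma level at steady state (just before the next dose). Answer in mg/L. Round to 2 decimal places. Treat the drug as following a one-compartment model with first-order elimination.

k = ln2 / t½ = 0.693147 / 6.12 = 0.1133 h⁻¹
e^(−kτ) = e^(−0.1133 × 15.0) = 0.1828
Accumulation ratio R = 1 / (1 − e^(−kτ)) = 1 / (1 − 0.1828) = 1.224
Steady-state trough = C₀ × R × e^(−kτ) = 1.01 × 1.224 × 0.1828 = 0.2260 mg/L

0.23 mg/L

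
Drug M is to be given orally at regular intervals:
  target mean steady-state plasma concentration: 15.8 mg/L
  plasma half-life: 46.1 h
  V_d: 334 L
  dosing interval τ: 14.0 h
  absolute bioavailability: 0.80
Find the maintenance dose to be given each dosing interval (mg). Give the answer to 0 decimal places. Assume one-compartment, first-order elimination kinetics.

1389 mg

k = ln2 / t½ = 0.693147 / 46.1 = 0.01504 h⁻¹
CL = k × Vd = 0.01504 × 334 = 5.023 L/h
At steady state, F × (Dose/τ) = Css × CL.
Dose = Css × CL × τ / F = 15.8 × 5.023 × 14.0 / 0.80 = 1389 mg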